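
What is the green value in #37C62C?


Color: #37C62C
R = 37 = 55
G = C6 = 198
B = 2C = 44
Green = 198


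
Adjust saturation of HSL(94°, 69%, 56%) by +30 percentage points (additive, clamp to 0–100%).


Original S = 69%
Adjustment = +30 percentage points
New S = 69 + (30) = 99
Clamp to [0, 100] → 99
= HSL(94°, 99%, 56%)


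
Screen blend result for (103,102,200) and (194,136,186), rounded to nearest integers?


Screen: C = 255 - (255-A)×(255-B)/255, rounded to nearest integer
R: 255 - (255-103)×(255-194)/255 = 255 - 9272/255 ≈ 255 - 36.361 = 218.639 → 219
G: 255 - (255-102)×(255-136)/255 = 255 - 18207/255 ≈ 255 - 71.400 = 183.600 → 184
B: 255 - (255-200)×(255-186)/255 = 255 - 3795/255 ≈ 255 - 14.882 = 240.118 → 240
= RGB(219, 184, 240)


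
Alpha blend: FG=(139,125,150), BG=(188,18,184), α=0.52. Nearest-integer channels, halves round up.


C = α×F + (1-α)×B, with 1-α = 0.48
R: 0.52×139 + 0.48×188 = 72.28 + 90.24 = 162.52 → 163
G: 0.52×125 + 0.48×18 = 65.00 + 8.64 = 73.64 → 74
B: 0.52×150 + 0.48×184 = 78.00 + 88.32 = 166.32 → 166
= RGB(163, 74, 166)


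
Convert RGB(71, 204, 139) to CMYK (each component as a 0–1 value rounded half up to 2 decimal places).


R'=71/255≈0.2784, G'=204/255≈0.8000, B'=139/255≈0.5451
K = 1 - max(R',G',B') = 1 - 204/255 = 51/255 = 0.2 → 0.20
(1-R'-K)/(1-K) simplifies to (max-R)/max with max = 204:
C = (204-71)/204 = 133/204 = 0.65196… → 0.65
M = (204-204)/204 = 0/204 = 0 → 0.00
Y = (204-139)/204 = 65/204 = 0.31862… → 0.32
= CMYK(0.65, 0.00, 0.32, 0.20)


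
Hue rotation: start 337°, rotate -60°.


New hue = (H + rotation) mod 360
New hue = (337 -60) mod 360
= 277 mod 360
= 277°


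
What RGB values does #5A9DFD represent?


5A → 90 (R)
9D → 157 (G)
FD → 253 (B)
= RGB(90, 157, 253)


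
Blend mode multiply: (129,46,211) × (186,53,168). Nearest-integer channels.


Multiply: C = A×B/255, rounded to nearest integer
R: 129×186/255 = 23994/255 ≈ 94.094 → 94
G: 46×53/255 = 2438/255 ≈ 9.561 → 10
B: 211×168/255 = 35448/255 ≈ 139.012 → 139
= RGB(94, 10, 139)


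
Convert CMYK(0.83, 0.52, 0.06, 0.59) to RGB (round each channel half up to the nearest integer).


R = 255 × (1-C) × (1-K) = 255 × 0.17 × 0.41 = 17.7735 → 18
G = 255 × (1-M) × (1-K) = 255 × 0.48 × 0.41 = 50.184 → 50
B = 255 × (1-Y) × (1-K) = 255 × 0.94 × 0.41 = 98.277 → 98
= RGB(18, 50, 98)


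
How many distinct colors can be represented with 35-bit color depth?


Colors = 2^bits = 2^35
= 34,359,738,368 colors


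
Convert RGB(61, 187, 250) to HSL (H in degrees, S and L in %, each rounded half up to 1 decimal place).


Normalize: R'=61/255≈0.2392, G'=187/255≈0.7333, B'=250/255≈0.9804
Max=250/255, Min=61/255, Δ=Max-Min=189/255
L = (Max+Min)/2 = (250+61)/510 = 311/510 = 0.60980… → L = 61.0%
L > 0.5 → S = Δ/(2-Max-Min) = 189/(510-250-61) = 189/199 = 0.94974… → S = 95.0%
(the 1/255 factors cancel in S and H, so raw channel differences can be used)
Max is B' → H = 60 × ((R-G)/Δ + 4) = 60 × ((61-187)/189 + 4)
  -126/189 + 4 = -0.6666… + 4 = 3.3333…
  H = 60 × 3.3333… = 200° → H = 200.0°
= HSL(200.0°, 95.0%, 61.0%)


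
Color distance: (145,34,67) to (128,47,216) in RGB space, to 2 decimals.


d = √[(R₁-R₂)² + (G₁-G₂)² + (B₁-B₂)²]
d = √[(145-128)² + (34-47)² + (67-216)²]
d = √[289 + 169 + 22201]
d = √22659
d ≈ 150.53


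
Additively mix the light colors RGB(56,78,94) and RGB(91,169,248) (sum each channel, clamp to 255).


Additive: each channel = min(255, C₁+C₂)
R: 56+91 = 147 → 147
G: 78+169 = 247 → 247
B: 94+248 = 342 → 255
= RGB(147, 247, 255)


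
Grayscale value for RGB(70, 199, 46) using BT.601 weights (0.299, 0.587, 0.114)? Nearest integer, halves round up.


Gray = 0.299×R + 0.587×G + 0.114×B
Gray = 0.299×70 + 0.587×199 + 0.114×46
Gray = 20.930 + 116.813 + 5.244
Gray = 142.987 → round half up → 143
Gray = 143


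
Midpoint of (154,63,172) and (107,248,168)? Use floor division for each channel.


Midpoint: each channel = ⌊(C₁+C₂)/2⌋
R: ⌊(154+107)/2⌋ = 130
G: ⌊(63+248)/2⌋ = 155
B: ⌊(172+168)/2⌋ = 170
= RGB(130, 155, 170)


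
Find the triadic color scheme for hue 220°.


Triadic: equally spaced at 120° intervals
H1 = 220°
H2 = (220 + 120) mod 360 = 340°
H3 = (220 + 240) mod 360 = 100°
Triadic = 220°, 340°, 100°


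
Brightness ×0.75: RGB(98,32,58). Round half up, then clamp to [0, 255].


Multiply each channel by 0.75, round half up, clamp to [0, 255]
R: 98×0.75 = 73.5 → round → 74
G: 32×0.75 = 24
B: 58×0.75 = 43.5 → round → 44
= RGB(74, 24, 44)


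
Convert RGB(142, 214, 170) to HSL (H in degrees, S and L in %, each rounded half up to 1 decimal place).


Normalize: R'=142/255≈0.5569, G'=214/255≈0.8392, B'=170/255≈0.6667
Max=214/255, Min=142/255, Δ=Max-Min=72/255
L = (Max+Min)/2 = (214+142)/510 = 356/510 = 0.69803… → L = 69.8%
L > 0.5 → S = Δ/(2-Max-Min) = 72/(510-214-142) = 72/154 = 0.46753… → S = 46.8%
(the 1/255 factors cancel in S and H, so raw channel differences can be used)
Max is G' → H = 60 × ((B-R)/Δ + 2) = 60 × ((170-142)/72 + 2)
  28/72 + 2 = 0.3888… + 2 = 2.3888…
  H = 60 × 2.3888… = 143.333…° → H = 143.3°
= HSL(143.3°, 46.8%, 69.8%)


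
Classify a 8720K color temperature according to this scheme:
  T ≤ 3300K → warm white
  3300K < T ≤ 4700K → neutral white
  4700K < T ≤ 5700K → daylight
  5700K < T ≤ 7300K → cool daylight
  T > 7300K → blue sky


Temperature: 8720K
8720K > 7300K → blue sky
Classification: blue sky


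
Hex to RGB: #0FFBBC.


0F → 15 (R)
FB → 251 (G)
BC → 188 (B)
= RGB(15, 251, 188)


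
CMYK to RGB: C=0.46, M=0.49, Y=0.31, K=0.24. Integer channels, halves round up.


R = 255 × (1-C) × (1-K) = 255 × 0.54 × 0.76 = 104.652 → 105
G = 255 × (1-M) × (1-K) = 255 × 0.51 × 0.76 = 98.838 → 99
B = 255 × (1-Y) × (1-K) = 255 × 0.69 × 0.76 = 133.722 → 134
= RGB(105, 99, 134)


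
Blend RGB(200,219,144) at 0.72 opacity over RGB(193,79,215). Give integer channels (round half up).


C = α×F + (1-α)×B, with 1-α = 0.28
R: 0.72×200 + 0.28×193 = 144.00 + 54.04 = 198.04 → 198
G: 0.72×219 + 0.28×79 = 157.68 + 22.12 = 179.80 → 180
B: 0.72×144 + 0.28×215 = 103.68 + 60.20 = 163.88 → 164
= RGB(198, 180, 164)


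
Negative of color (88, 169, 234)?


Invert: (255-R, 255-G, 255-B)
R: 255-88 = 167
G: 255-169 = 86
B: 255-234 = 21
= RGB(167, 86, 21)


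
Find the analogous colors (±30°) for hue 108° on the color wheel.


Base hue: 108°
Left analog: (108 - 30) mod 360 = 78°
Right analog: (108 + 30) mod 360 = 138°
Analogous hues = 78° and 138°


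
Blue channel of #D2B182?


Color: #D2B182
R = D2 = 210
G = B1 = 177
B = 82 = 130
Blue = 130


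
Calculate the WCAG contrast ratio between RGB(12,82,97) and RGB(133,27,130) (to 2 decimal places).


Linearize each sRGB channel c=v/255: c/12.92 if c ≤ 0.04045 else ((c+0.055)/1.055)^2.4
L = 0.2126×R_lin + 0.7152×G_lin + 0.0722×B_lin
Color 1 (12,82,97):
  R=12: 12/255≈0.0471 > 0.04045 → ((0.0471+0.055)/1.055)^2.4 ≈ 0.00368
  G=82: 82/255≈0.3216 > 0.04045 → ((0.3216+0.055)/1.055)^2.4 ≈ 0.08438
  B=97: 97/255≈0.3804 > 0.04045 → ((0.3804+0.055)/1.055)^2.4 ≈ 0.11954
  L1 = 0.2126×0.00368 + 0.7152×0.08438 + 0.0722×0.11954 ≈ 0.06976
Color 2 (133,27,130):
  R=133: 133/255≈0.5216 > 0.04045 → ((0.5216+0.055)/1.055)^2.4 ≈ 0.23455
  G=27: 27/255≈0.1059 > 0.04045 → ((0.1059+0.055)/1.055)^2.4 ≈ 0.01096
  B=130: 130/255≈0.5098 > 0.04045 → ((0.5098+0.055)/1.055)^2.4 ≈ 0.22323
  L2 = 0.2126×0.23455 + 0.7152×0.01096 + 0.0722×0.22323 ≈ 0.07382
Lighter = 0.07382, Darker = 0.06976
Ratio = (L_lighter + 0.05) / (L_darker + 0.05)
Ratio = (0.07382 + 0.05) / (0.06976 + 0.05) = 0.12382 / 0.11976 ≈ 1.0339
Ratio ≈ 1.03:1


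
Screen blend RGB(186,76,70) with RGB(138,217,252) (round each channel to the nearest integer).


Screen: C = 255 - (255-A)×(255-B)/255, rounded to nearest integer
R: 255 - (255-186)×(255-138)/255 = 255 - 8073/255 ≈ 255 - 31.659 = 223.341 → 223
G: 255 - (255-76)×(255-217)/255 = 255 - 6802/255 ≈ 255 - 26.675 = 228.325 → 228
B: 255 - (255-70)×(255-252)/255 = 255 - 555/255 ≈ 255 - 2.176 = 252.824 → 253
= RGB(223, 228, 253)


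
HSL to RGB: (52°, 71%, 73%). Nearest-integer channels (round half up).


H=52°, S=0.71, L=0.73
C = (1-|2L-1|)×S = (1-|0.46|)×0.71 = 0.3834
H' = H/60 = 52/60 ≈ 0.8667; X = C×(1-|H' mod 2 - 1|) = 0.33228
m = L - C/2 = 0.73 - 0.1917 = 0.5383
Sector ⌊H'⌋ = 0 → (R',G',B') = (0.3834, 0.33228, 0.0)
RGB = ((R'+m)×255, (G'+m)×255, (B'+m)×255) = (235.0335, 221.9979, 137.2665)
Round half up → RGB(235, 222, 137)


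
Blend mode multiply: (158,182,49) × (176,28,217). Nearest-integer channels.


Multiply: C = A×B/255, rounded to nearest integer
R: 158×176/255 = 27808/255 ≈ 109.051 → 109
G: 182×28/255 = 5096/255 ≈ 19.984 → 20
B: 49×217/255 = 10633/255 ≈ 41.698 → 42
= RGB(109, 20, 42)


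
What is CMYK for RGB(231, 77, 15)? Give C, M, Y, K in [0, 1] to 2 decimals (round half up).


R'=231/255≈0.9059, G'=77/255≈0.3020, B'=15/255≈0.0588
K = 1 - max(R',G',B') = 1 - 231/255 = 24/255 = 0.09411… → 0.09
(1-R'-K)/(1-K) simplifies to (max-R)/max with max = 231:
C = (231-231)/231 = 0/231 = 0 → 0.00
M = (231-77)/231 = 154/231 = 0.66666… → 0.67
Y = (231-15)/231 = 216/231 = 0.93506… → 0.94
= CMYK(0.00, 0.67, 0.94, 0.09)


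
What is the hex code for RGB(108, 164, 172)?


R = 108 → 6C (hex)
G = 164 → A4 (hex)
B = 172 → AC (hex)
Hex = #6CA4AC


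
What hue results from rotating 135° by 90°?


New hue = (H + rotation) mod 360
New hue = (135 + 90) mod 360
= 225 mod 360
= 225°


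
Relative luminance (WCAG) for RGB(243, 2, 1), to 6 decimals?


Linearize each channel (sRGB transfer function): c = v/255; c_lin = c/12.92 if c ≤ 0.04045, else ((c+0.055)/1.055)^2.4
  R: 243/255 ≈ 0.952941 > 0.04045 → ((0.952941+0.055)/1.055)^2.4 ≈ 0.896269
  G: 2/255 ≈ 0.007843 ≤ 0.04045 → 0.007843/12.92 ≈ 0.000607
  B: 1/255 ≈ 0.003922 ≤ 0.04045 → 0.003922/12.92 ≈ 0.000304
R_lin = 0.896269, G_lin = 0.000607, B_lin = 0.000304
L = 0.2126×R + 0.7152×G + 0.0722×B
L = 0.2126×0.896269 + 0.7152×0.000607 + 0.0722×0.000304
L ≈ 0.191003


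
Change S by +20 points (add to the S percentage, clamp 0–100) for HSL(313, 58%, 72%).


Original S = 58%
Adjustment = +20 percentage points
New S = 58 + (20) = 78
Clamp to [0, 100] → 78
= HSL(313°, 78%, 72%)


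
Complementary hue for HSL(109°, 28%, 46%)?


Complement = opposite side of color wheel = hue + 180°
H' = (109 + 180) mod 360 = 289°
S and L unchanged.
= HSL(289°, 28%, 46%)


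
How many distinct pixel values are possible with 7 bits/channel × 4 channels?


Total bits = 7 bits/channel × 4 channels = 28 bits
Distinct pixel values = 2^28
= 268,435,456 pixel values


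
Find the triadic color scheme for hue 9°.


Triadic: equally spaced at 120° intervals
H1 = 9°
H2 = (9 + 120) mod 360 = 129°
H3 = (9 + 240) mod 360 = 249°
Triadic = 9°, 129°, 249°


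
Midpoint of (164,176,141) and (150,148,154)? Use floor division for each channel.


Midpoint: each channel = ⌊(C₁+C₂)/2⌋
R: ⌊(164+150)/2⌋ = 157
G: ⌊(176+148)/2⌋ = 162
B: ⌊(141+154)/2⌋ = 147
= RGB(157, 162, 147)


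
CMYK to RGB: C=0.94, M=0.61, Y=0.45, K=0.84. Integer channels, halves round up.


R = 255 × (1-C) × (1-K) = 255 × 0.06 × 0.16 = 2.448 → 2
G = 255 × (1-M) × (1-K) = 255 × 0.39 × 0.16 = 15.912 → 16
B = 255 × (1-Y) × (1-K) = 255 × 0.55 × 0.16 = 22.44 → 22
= RGB(2, 16, 22)


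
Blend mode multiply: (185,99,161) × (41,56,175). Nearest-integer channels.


Multiply: C = A×B/255, rounded to nearest integer
R: 185×41/255 = 7585/255 ≈ 29.745 → 30
G: 99×56/255 = 5544/255 ≈ 21.741 → 22
B: 161×175/255 = 28175/255 ≈ 110.490 → 110
= RGB(30, 22, 110)


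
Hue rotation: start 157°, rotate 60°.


New hue = (H + rotation) mod 360
New hue = (157 + 60) mod 360
= 217 mod 360
= 217°


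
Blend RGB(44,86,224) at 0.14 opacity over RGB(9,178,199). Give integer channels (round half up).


C = α×F + (1-α)×B, with 1-α = 0.86
R: 0.14×44 + 0.86×9 = 6.16 + 7.74 = 13.90 → 14
G: 0.14×86 + 0.86×178 = 12.04 + 153.08 = 165.12 → 165
B: 0.14×224 + 0.86×199 = 31.36 + 171.14 = 202.50 → 203
= RGB(14, 165, 203)


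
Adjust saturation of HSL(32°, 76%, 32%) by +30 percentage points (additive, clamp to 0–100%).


Original S = 76%
Adjustment = +30 percentage points
New S = 76 + (30) = 106
Clamp to [0, 100] → 100
= HSL(32°, 100%, 32%)


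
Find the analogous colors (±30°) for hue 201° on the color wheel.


Base hue: 201°
Left analog: (201 - 30) mod 360 = 171°
Right analog: (201 + 30) mod 360 = 231°
Analogous hues = 171° and 231°


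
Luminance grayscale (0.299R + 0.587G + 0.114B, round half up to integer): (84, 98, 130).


Gray = 0.299×R + 0.587×G + 0.114×B
Gray = 0.299×84 + 0.587×98 + 0.114×130
Gray = 25.116 + 57.526 + 14.820
Gray = 97.462 → round half up → 97
Gray = 97


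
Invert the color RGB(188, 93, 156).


Invert: (255-R, 255-G, 255-B)
R: 255-188 = 67
G: 255-93 = 162
B: 255-156 = 99
= RGB(67, 162, 99)


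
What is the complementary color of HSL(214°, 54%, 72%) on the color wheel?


Complement = opposite side of color wheel = hue + 180°
H' = (214 + 180) mod 360 = 34°
S and L unchanged.
= HSL(34°, 54%, 72%)


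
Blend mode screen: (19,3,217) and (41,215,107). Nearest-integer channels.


Screen: C = 255 - (255-A)×(255-B)/255, rounded to nearest integer
R: 255 - (255-19)×(255-41)/255 = 255 - 50504/255 ≈ 255 - 198.055 = 56.945 → 57
G: 255 - (255-3)×(255-215)/255 = 255 - 10080/255 ≈ 255 - 39.529 = 215.471 → 215
B: 255 - (255-217)×(255-107)/255 = 255 - 5624/255 ≈ 255 - 22.055 = 232.945 → 233
= RGB(57, 215, 233)


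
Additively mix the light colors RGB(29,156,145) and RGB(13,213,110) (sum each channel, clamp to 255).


Additive: each channel = min(255, C₁+C₂)
R: 29+13 = 42 → 42
G: 156+213 = 369 → 255
B: 145+110 = 255 → 255
= RGB(42, 255, 255)


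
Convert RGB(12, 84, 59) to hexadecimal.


R = 12 → 0C (hex)
G = 84 → 54 (hex)
B = 59 → 3B (hex)
Hex = #0C543B


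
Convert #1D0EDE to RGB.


1D → 29 (R)
0E → 14 (G)
DE → 222 (B)
= RGB(29, 14, 222)


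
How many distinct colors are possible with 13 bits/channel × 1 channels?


Total bits = 13 bits/channel × 1 channels = 13 bits
Distinct colors = 2^13
= 8,192 colors


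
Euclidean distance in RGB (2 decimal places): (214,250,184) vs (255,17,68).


d = √[(R₁-R₂)² + (G₁-G₂)² + (B₁-B₂)²]
d = √[(214-255)² + (250-17)² + (184-68)²]
d = √[1681 + 54289 + 13456]
d = √69426
d ≈ 263.49


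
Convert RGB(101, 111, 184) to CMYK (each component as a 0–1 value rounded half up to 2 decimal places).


R'=101/255≈0.3961, G'=111/255≈0.4353, B'=184/255≈0.7216
K = 1 - max(R',G',B') = 1 - 184/255 = 71/255 = 0.27843… → 0.28
(1-R'-K)/(1-K) simplifies to (max-R)/max with max = 184:
C = (184-101)/184 = 83/184 = 0.45108… → 0.45
M = (184-111)/184 = 73/184 = 0.39673… → 0.40
Y = (184-184)/184 = 0/184 = 0 → 0.00
= CMYK(0.45, 0.40, 0.00, 0.28)


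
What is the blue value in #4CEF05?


Color: #4CEF05
R = 4C = 76
G = EF = 239
B = 05 = 5
Blue = 5


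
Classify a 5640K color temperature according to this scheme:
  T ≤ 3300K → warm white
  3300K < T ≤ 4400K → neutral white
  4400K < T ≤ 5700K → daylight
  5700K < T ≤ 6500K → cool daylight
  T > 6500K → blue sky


Temperature: 5640K
4400K < 5640K ≤ 5700K → daylight
Classification: daylight


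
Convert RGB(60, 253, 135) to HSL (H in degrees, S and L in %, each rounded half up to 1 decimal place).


Normalize: R'=60/255≈0.2353, G'=253/255≈0.9922, B'=135/255≈0.5294
Max=253/255, Min=60/255, Δ=Max-Min=193/255
L = (Max+Min)/2 = (253+60)/510 = 313/510 = 0.61372… → L = 61.4%
L > 0.5 → S = Δ/(2-Max-Min) = 193/(510-253-60) = 193/197 = 0.97969… → S = 98.0%
(the 1/255 factors cancel in S and H, so raw channel differences can be used)
Max is G' → H = 60 × ((B-R)/Δ + 2) = 60 × ((135-60)/193 + 2)
  75/193 + 2 = 0.3886… + 2 = 2.3886…
  H = 60 × 2.3886… = 143.316…° → H = 143.3°
= HSL(143.3°, 98.0%, 61.4%)


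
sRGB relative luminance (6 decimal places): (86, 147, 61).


Linearize each channel (sRGB transfer function): c = v/255; c_lin = c/12.92 if c ≤ 0.04045, else ((c+0.055)/1.055)^2.4
  R: 86/255 ≈ 0.337255 > 0.04045 → ((0.337255+0.055)/1.055)^2.4 ≈ 0.093059
  G: 147/255 ≈ 0.576471 > 0.04045 → ((0.576471+0.055)/1.055)^2.4 ≈ 0.291771
  B: 61/255 ≈ 0.239216 > 0.04045 → ((0.239216+0.055)/1.055)^2.4 ≈ 0.046665
R_lin = 0.093059, G_lin = 0.291771, B_lin = 0.046665
L = 0.2126×R + 0.7152×G + 0.0722×B
L = 0.2126×0.093059 + 0.7152×0.291771 + 0.0722×0.046665
L ≈ 0.231828


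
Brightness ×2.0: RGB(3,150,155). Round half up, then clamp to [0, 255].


Multiply each channel by 2.0, round half up, clamp to [0, 255]
R: 3×2.0 = 6
G: 150×2.0 = 300 → clamp → 255
B: 155×2.0 = 310 → clamp → 255
= RGB(6, 255, 255)


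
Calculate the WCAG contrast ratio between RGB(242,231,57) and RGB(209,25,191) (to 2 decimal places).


Linearize each sRGB channel c=v/255: c/12.92 if c ≤ 0.04045 else ((c+0.055)/1.055)^2.4
L = 0.2126×R_lin + 0.7152×G_lin + 0.0722×B_lin
Color 1 (242,231,57):
  R=242: 242/255≈0.9490 > 0.04045 → ((0.9490+0.055)/1.055)^2.4 ≈ 0.88792
  G=231: 231/255≈0.9059 > 0.04045 → ((0.9059+0.055)/1.055)^2.4 ≈ 0.79910
  B=57: 57/255≈0.2235 > 0.04045 → ((0.2235+0.055)/1.055)^2.4 ≈ 0.04092
  L1 = 0.2126×0.88792 + 0.7152×0.79910 + 0.0722×0.04092 ≈ 0.76324
Color 2 (209,25,191):
  R=209: 209/255≈0.8196 > 0.04045 → ((0.8196+0.055)/1.055)^2.4 ≈ 0.63760
  G=25: 25/255≈0.0980 > 0.04045 → ((0.0980+0.055)/1.055)^2.4 ≈ 0.00972
  B=191: 191/255≈0.7490 > 0.04045 → ((0.7490+0.055)/1.055)^2.4 ≈ 0.52100
  L2 = 0.2126×0.63760 + 0.7152×0.00972 + 0.0722×0.52100 ≈ 0.18012
Lighter = 0.76324, Darker = 0.18012
Ratio = (L_lighter + 0.05) / (L_darker + 0.05)
Ratio = (0.76324 + 0.05) / (0.18012 + 0.05) = 0.81324 / 0.23012 ≈ 3.5340
Ratio ≈ 3.53:1


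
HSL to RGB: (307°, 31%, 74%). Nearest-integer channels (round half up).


H=307°, S=0.31, L=0.74
C = (1-|2L-1|)×S = (1-|0.48|)×0.31 = 0.1612
H' = H/60 = 307/60 ≈ 5.1167; X = C×(1-|H' mod 2 - 1|) ≈ 0.1424
m = L - C/2 = 0.74 - 0.0806 = 0.6594
Sector ⌊H'⌋ = 5 → (R',G',B') = (0.1612, 0.0, ≈0.1424)
RGB = ((R'+m)×255, (G'+m)×255, (B'+m)×255) = (209.253, 168.147, 204.4573)
Round half up → RGB(209, 168, 204)


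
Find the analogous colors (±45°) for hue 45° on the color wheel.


Base hue: 45°
Left analog: (45 - 45) mod 360 = 0°
Right analog: (45 + 45) mod 360 = 90°
Analogous hues = 0° and 90°


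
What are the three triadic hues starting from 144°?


Triadic: equally spaced at 120° intervals
H1 = 144°
H2 = (144 + 120) mod 360 = 264°
H3 = (144 + 240) mod 360 = 24°
Triadic = 144°, 264°, 24°


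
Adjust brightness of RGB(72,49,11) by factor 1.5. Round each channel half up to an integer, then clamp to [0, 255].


Multiply each channel by 1.5, round half up, clamp to [0, 255]
R: 72×1.5 = 108
G: 49×1.5 = 73.5 → round → 74
B: 11×1.5 = 16.5 → round → 17
= RGB(108, 74, 17)


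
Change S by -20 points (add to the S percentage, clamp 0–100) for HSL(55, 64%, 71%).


Original S = 64%
Adjustment = -20 percentage points
New S = 64 + (-20) = 44
Clamp to [0, 100] → 44
= HSL(55°, 44%, 71%)


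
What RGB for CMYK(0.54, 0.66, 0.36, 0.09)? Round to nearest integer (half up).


R = 255 × (1-C) × (1-K) = 255 × 0.46 × 0.91 = 106.743 → 107
G = 255 × (1-M) × (1-K) = 255 × 0.34 × 0.91 = 78.897 → 79
B = 255 × (1-Y) × (1-K) = 255 × 0.64 × 0.91 = 148.512 → 149
= RGB(107, 79, 149)


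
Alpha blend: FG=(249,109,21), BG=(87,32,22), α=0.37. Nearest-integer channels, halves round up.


C = α×F + (1-α)×B, with 1-α = 0.63
R: 0.37×249 + 0.63×87 = 92.13 + 54.81 = 146.94 → 147
G: 0.37×109 + 0.63×32 = 40.33 + 20.16 = 60.49 → 60
B: 0.37×21 + 0.63×22 = 7.77 + 13.86 = 21.63 → 22
= RGB(147, 60, 22)


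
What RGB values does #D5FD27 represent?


D5 → 213 (R)
FD → 253 (G)
27 → 39 (B)
= RGB(213, 253, 39)


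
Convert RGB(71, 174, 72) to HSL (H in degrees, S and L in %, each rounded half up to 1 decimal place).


Normalize: R'=71/255≈0.2784, G'=174/255≈0.6824, B'=72/255≈0.2824
Max=174/255, Min=71/255, Δ=Max-Min=103/255
L = (Max+Min)/2 = (174+71)/510 = 245/510 = 0.48039… → L = 48.0%
L ≤ 0.5 → S = Δ/(Max+Min) = 103/(174+71) = 103/245 = 0.42040… → S = 42.0%
(the 1/255 factors cancel in S and H, so raw channel differences can be used)
Max is G' → H = 60 × ((B-R)/Δ + 2) = 60 × ((72-71)/103 + 2)
  1/103 + 2 = 0.0097… + 2 = 2.0097…
  H = 60 × 2.0097… = 120.582…° → H = 120.6°
= HSL(120.6°, 42.0%, 48.0%)


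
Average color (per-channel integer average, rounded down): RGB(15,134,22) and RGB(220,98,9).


Midpoint: each channel = ⌊(C₁+C₂)/2⌋
R: ⌊(15+220)/2⌋ = 117
G: ⌊(134+98)/2⌋ = 116
B: ⌊(22+9)/2⌋ = 15
= RGB(117, 116, 15)


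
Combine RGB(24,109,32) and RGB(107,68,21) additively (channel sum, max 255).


Additive: each channel = min(255, C₁+C₂)
R: 24+107 = 131 → 131
G: 109+68 = 177 → 177
B: 32+21 = 53 → 53
= RGB(131, 177, 53)


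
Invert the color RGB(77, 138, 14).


Invert: (255-R, 255-G, 255-B)
R: 255-77 = 178
G: 255-138 = 117
B: 255-14 = 241
= RGB(178, 117, 241)


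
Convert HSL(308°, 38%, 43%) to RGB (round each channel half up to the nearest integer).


H=308°, S=0.38, L=0.43
C = (1-|2L-1|)×S = (1-|-0.14|)×0.38 = 0.3268
H' = H/60 = 308/60 ≈ 5.1333; X = C×(1-|H' mod 2 - 1|) ≈ 0.2832
m = L - C/2 = 0.43 - 0.1634 = 0.2666
Sector ⌊H'⌋ = 5 → (R',G',B') = (0.3268, 0.0, ≈0.2832)
RGB = ((R'+m)×255, (G'+m)×255, (B'+m)×255) = (151.317, 67.983, 140.2058)
Round half up → RGB(151, 68, 140)


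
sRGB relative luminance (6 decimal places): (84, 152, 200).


Linearize each channel (sRGB transfer function): c = v/255; c_lin = c/12.92 if c ≤ 0.04045, else ((c+0.055)/1.055)^2.4
  R: 84/255 ≈ 0.329412 > 0.04045 → ((0.329412+0.055)/1.055)^2.4 ≈ 0.088656
  G: 152/255 ≈ 0.596078 > 0.04045 → ((0.596078+0.055)/1.055)^2.4 ≈ 0.313989
  B: 200/255 ≈ 0.784314 > 0.04045 → ((0.784314+0.055)/1.055)^2.4 ≈ 0.577580
R_lin = 0.088656, G_lin = 0.313989, B_lin = 0.577580
L = 0.2126×R + 0.7152×G + 0.0722×B
L = 0.2126×0.088656 + 0.7152×0.313989 + 0.0722×0.577580
L ≈ 0.285114


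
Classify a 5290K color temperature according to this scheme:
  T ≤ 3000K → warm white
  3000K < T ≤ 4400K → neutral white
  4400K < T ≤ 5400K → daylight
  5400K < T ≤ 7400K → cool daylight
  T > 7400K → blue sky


Temperature: 5290K
4400K < 5290K ≤ 5400K → daylight
Classification: daylight


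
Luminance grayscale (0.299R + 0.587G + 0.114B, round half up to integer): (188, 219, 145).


Gray = 0.299×R + 0.587×G + 0.114×B
Gray = 0.299×188 + 0.587×219 + 0.114×145
Gray = 56.212 + 128.553 + 16.530
Gray = 201.295 → round half up → 201
Gray = 201


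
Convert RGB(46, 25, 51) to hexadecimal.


R = 46 → 2E (hex)
G = 25 → 19 (hex)
B = 51 → 33 (hex)
Hex = #2E1933


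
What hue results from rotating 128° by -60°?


New hue = (H + rotation) mod 360
New hue = (128 -60) mod 360
= 68 mod 360
= 68°


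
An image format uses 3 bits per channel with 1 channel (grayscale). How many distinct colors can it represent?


Total bits = 3 bits/channel × 1 channels = 3 bits
Distinct colors = 2^3
= 8 colors


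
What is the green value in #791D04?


Color: #791D04
R = 79 = 121
G = 1D = 29
B = 04 = 4
Green = 29


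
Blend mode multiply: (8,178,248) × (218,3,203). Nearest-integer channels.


Multiply: C = A×B/255, rounded to nearest integer
R: 8×218/255 = 1744/255 ≈ 6.839 → 7
G: 178×3/255 = 534/255 ≈ 2.094 → 2
B: 248×203/255 = 50344/255 ≈ 197.427 → 197
= RGB(7, 2, 197)


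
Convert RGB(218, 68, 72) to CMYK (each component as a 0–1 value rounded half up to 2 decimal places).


R'=218/255≈0.8549, G'=68/255≈0.2667, B'=72/255≈0.2824
K = 1 - max(R',G',B') = 1 - 218/255 = 37/255 = 0.14509… → 0.15
(1-R'-K)/(1-K) simplifies to (max-R)/max with max = 218:
C = (218-218)/218 = 0/218 = 0 → 0.00
M = (218-68)/218 = 150/218 = 0.68807… → 0.69
Y = (218-72)/218 = 146/218 = 0.66972… → 0.67
= CMYK(0.00, 0.69, 0.67, 0.15)


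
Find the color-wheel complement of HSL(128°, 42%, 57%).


Complement = opposite side of color wheel = hue + 180°
H' = (128 + 180) mod 360 = 308°
S and L unchanged.
= HSL(308°, 42%, 57%)


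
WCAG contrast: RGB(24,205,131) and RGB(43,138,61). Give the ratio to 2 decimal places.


Linearize each sRGB channel c=v/255: c/12.92 if c ≤ 0.04045 else ((c+0.055)/1.055)^2.4
L = 0.2126×R_lin + 0.7152×G_lin + 0.0722×B_lin
Color 1 (24,205,131):
  R=24: 24/255≈0.0941 > 0.04045 → ((0.0941+0.055)/1.055)^2.4 ≈ 0.00913
  G=205: 205/255≈0.8039 > 0.04045 → ((0.8039+0.055)/1.055)^2.4 ≈ 0.61050
  B=131: 131/255≈0.5137 > 0.04045 → ((0.5137+0.055)/1.055)^2.4 ≈ 0.22697
  L1 = 0.2126×0.00913 + 0.7152×0.61050 + 0.0722×0.22697 ≈ 0.45496
Color 2 (43,138,61):
  R=43: 43/255≈0.1686 > 0.04045 → ((0.1686+0.055)/1.055)^2.4 ≈ 0.02416
  G=138: 138/255≈0.5412 > 0.04045 → ((0.5412+0.055)/1.055)^2.4 ≈ 0.25415
  B=61: 61/255≈0.2392 > 0.04045 → ((0.2392+0.055)/1.055)^2.4 ≈ 0.04667
  L2 = 0.2126×0.02416 + 0.7152×0.25415 + 0.0722×0.04667 ≈ 0.19027
Lighter = 0.45496, Darker = 0.19027
Ratio = (L_lighter + 0.05) / (L_darker + 0.05)
Ratio = (0.45496 + 0.05) / (0.19027 + 0.05) = 0.50496 / 0.24027 ≈ 2.1016
Ratio ≈ 2.10:1


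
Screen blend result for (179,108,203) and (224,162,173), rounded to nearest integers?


Screen: C = 255 - (255-A)×(255-B)/255, rounded to nearest integer
R: 255 - (255-179)×(255-224)/255 = 255 - 2356/255 ≈ 255 - 9.239 = 245.761 → 246
G: 255 - (255-108)×(255-162)/255 = 255 - 13671/255 ≈ 255 - 53.612 = 201.388 → 201
B: 255 - (255-203)×(255-173)/255 = 255 - 4264/255 ≈ 255 - 16.722 = 238.278 → 238
= RGB(246, 201, 238)


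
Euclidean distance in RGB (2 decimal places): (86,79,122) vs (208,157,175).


d = √[(R₁-R₂)² + (G₁-G₂)² + (B₁-B₂)²]
d = √[(86-208)² + (79-157)² + (122-175)²]
d = √[14884 + 6084 + 2809]
d = √23777
d ≈ 154.20


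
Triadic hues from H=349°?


Triadic: equally spaced at 120° intervals
H1 = 349°
H2 = (349 + 120) mod 360 = 109°
H3 = (349 + 240) mod 360 = 229°
Triadic = 349°, 109°, 229°


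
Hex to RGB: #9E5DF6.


9E → 158 (R)
5D → 93 (G)
F6 → 246 (B)
= RGB(158, 93, 246)


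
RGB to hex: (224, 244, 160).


R = 224 → E0 (hex)
G = 244 → F4 (hex)
B = 160 → A0 (hex)
Hex = #E0F4A0


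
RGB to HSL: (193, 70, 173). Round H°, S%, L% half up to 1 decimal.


Normalize: R'=193/255≈0.7569, G'=70/255≈0.2745, B'=173/255≈0.6784
Max=193/255, Min=70/255, Δ=Max-Min=123/255
L = (Max+Min)/2 = (193+70)/510 = 263/510 = 0.51568… → L = 51.6%
L > 0.5 → S = Δ/(2-Max-Min) = 123/(510-193-70) = 123/247 = 0.49797… → S = 49.8%
(the 1/255 factors cancel in S and H, so raw channel differences can be used)
Max is R' → H = 60 × (((G-B)/Δ) mod 6) = 60 × (((70-173)/123) mod 6)
  (-103)/123 = -0.8373…; negative, so add 6 → 5.1626…
  H = 60 × 5.1626… = 309.756…° → H = 309.8°
= HSL(309.8°, 49.8%, 51.6%)


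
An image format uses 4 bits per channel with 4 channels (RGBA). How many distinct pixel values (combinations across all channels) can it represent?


Total bits = 4 bits/channel × 4 channels = 16 bits
Distinct pixel values = 2^16
= 65,536 pixel values


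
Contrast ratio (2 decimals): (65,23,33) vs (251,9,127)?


Linearize each sRGB channel c=v/255: c/12.92 if c ≤ 0.04045 else ((c+0.055)/1.055)^2.4
L = 0.2126×R_lin + 0.7152×G_lin + 0.0722×B_lin
Color 1 (65,23,33):
  R=65: 65/255≈0.2549 > 0.04045 → ((0.2549+0.055)/1.055)^2.4 ≈ 0.05286
  G=23: 23/255≈0.0902 > 0.04045 → ((0.0902+0.055)/1.055)^2.4 ≈ 0.00857
  B=33: 33/255≈0.1294 > 0.04045 → ((0.1294+0.055)/1.055)^2.4 ≈ 0.01521
  L1 = 0.2126×0.05286 + 0.7152×0.00857 + 0.0722×0.01521 ≈ 0.01846
Color 2 (251,9,127):
  R=251: 251/255≈0.9843 > 0.04045 → ((0.9843+0.055)/1.055)^2.4 ≈ 0.96469
  G=9: 9/255≈0.0353 ≤ 0.04045 → 0.0353/12.92 ≈ 0.00273
  B=127: 127/255≈0.4980 > 0.04045 → ((0.4980+0.055)/1.055)^2.4 ≈ 0.21223
  L2 = 0.2126×0.96469 + 0.7152×0.00273 + 0.0722×0.21223 ≈ 0.22237
Lighter = 0.22237, Darker = 0.01846
Ratio = (L_lighter + 0.05) / (L_darker + 0.05)
Ratio = (0.22237 + 0.05) / (0.01846 + 0.05) = 0.27237 / 0.06846 ≈ 3.9783
Ratio ≈ 3.98:1


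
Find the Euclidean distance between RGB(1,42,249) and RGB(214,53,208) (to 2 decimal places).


d = √[(R₁-R₂)² + (G₁-G₂)² + (B₁-B₂)²]
d = √[(1-214)² + (42-53)² + (249-208)²]
d = √[45369 + 121 + 1681]
d = √47171
d ≈ 217.19


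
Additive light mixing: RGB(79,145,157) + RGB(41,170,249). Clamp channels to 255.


Additive: each channel = min(255, C₁+C₂)
R: 79+41 = 120 → 120
G: 145+170 = 315 → 255
B: 157+249 = 406 → 255
= RGB(120, 255, 255)


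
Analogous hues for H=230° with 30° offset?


Base hue: 230°
Left analog: (230 - 30) mod 360 = 200°
Right analog: (230 + 30) mod 360 = 260°
Analogous hues = 200° and 260°


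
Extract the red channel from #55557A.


Color: #55557A
R = 55 = 85
G = 55 = 85
B = 7A = 122
Red = 85


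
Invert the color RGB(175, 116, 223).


Invert: (255-R, 255-G, 255-B)
R: 255-175 = 80
G: 255-116 = 139
B: 255-223 = 32
= RGB(80, 139, 32)


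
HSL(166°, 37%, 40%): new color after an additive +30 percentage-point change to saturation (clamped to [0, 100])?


Original S = 37%
Adjustment = +30 percentage points
New S = 37 + (30) = 67
Clamp to [0, 100] → 67
= HSL(166°, 67%, 40%)


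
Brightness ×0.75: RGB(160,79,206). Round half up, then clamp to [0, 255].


Multiply each channel by 0.75, round half up, clamp to [0, 255]
R: 160×0.75 = 120
G: 79×0.75 = 59.25 → round → 59
B: 206×0.75 = 154.5 → round → 155
= RGB(120, 59, 155)


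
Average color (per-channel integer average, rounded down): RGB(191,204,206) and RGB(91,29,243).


Midpoint: each channel = ⌊(C₁+C₂)/2⌋
R: ⌊(191+91)/2⌋ = 141
G: ⌊(204+29)/2⌋ = 116
B: ⌊(206+243)/2⌋ = 224
= RGB(141, 116, 224)


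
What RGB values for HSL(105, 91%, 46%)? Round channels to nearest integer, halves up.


H=105°, S=0.91, L=0.46
C = (1-|2L-1|)×S = (1-|-0.08|)×0.91 = 0.8372
H' = H/60 = 105/60 ≈ 1.7500; X = C×(1-|H' mod 2 - 1|) = 0.2093
m = L - C/2 = 0.46 - 0.4186 = 0.0414
Sector ⌊H'⌋ = 1 → (R',G',B') = (0.2093, 0.8372, 0.0)
RGB = ((R'+m)×255, (G'+m)×255, (B'+m)×255) = (63.9285, 224.043, 10.557)
Round half up → RGB(64, 224, 11)


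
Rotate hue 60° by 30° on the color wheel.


New hue = (H + rotation) mod 360
New hue = (60 + 30) mod 360
= 90 mod 360
= 90°


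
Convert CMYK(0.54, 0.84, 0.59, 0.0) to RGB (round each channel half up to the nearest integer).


R = 255 × (1-C) × (1-K) = 255 × 0.46 × 1.00 = 117.3 → 117
G = 255 × (1-M) × (1-K) = 255 × 0.16 × 1.00 = 40.8 → 41
B = 255 × (1-Y) × (1-K) = 255 × 0.41 × 1.00 = 104.55 → 105
= RGB(117, 41, 105)


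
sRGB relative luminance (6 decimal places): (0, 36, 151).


Linearize each channel (sRGB transfer function): c = v/255; c_lin = c/12.92 if c ≤ 0.04045, else ((c+0.055)/1.055)^2.4
  R: 0/255 ≈ 0.000000 ≤ 0.04045 → 0.000000/12.92 ≈ 0.000000
  G: 36/255 ≈ 0.141176 > 0.04045 → ((0.141176+0.055)/1.055)^2.4 ≈ 0.017642
  B: 151/255 ≈ 0.592157 > 0.04045 → ((0.592157+0.055)/1.055)^2.4 ≈ 0.309469
R_lin = 0.000000, G_lin = 0.017642, B_lin = 0.309469
L = 0.2126×R + 0.7152×G + 0.0722×B
L = 0.2126×0.000000 + 0.7152×0.017642 + 0.0722×0.309469
L ≈ 0.034961


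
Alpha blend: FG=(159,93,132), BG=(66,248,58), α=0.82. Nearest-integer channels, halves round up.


C = α×F + (1-α)×B, with 1-α = 0.18
R: 0.82×159 + 0.18×66 = 130.38 + 11.88 = 142.26 → 142
G: 0.82×93 + 0.18×248 = 76.26 + 44.64 = 120.90 → 121
B: 0.82×132 + 0.18×58 = 108.24 + 10.44 = 118.68 → 119
= RGB(142, 121, 119)


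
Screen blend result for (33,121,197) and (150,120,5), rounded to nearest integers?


Screen: C = 255 - (255-A)×(255-B)/255, rounded to nearest integer
R: 255 - (255-33)×(255-150)/255 = 255 - 23310/255 ≈ 255 - 91.412 = 163.588 → 164
G: 255 - (255-121)×(255-120)/255 = 255 - 18090/255 ≈ 255 - 70.941 = 184.059 → 184
B: 255 - (255-197)×(255-5)/255 = 255 - 14500/255 ≈ 255 - 56.863 = 198.137 → 198
= RGB(164, 184, 198)


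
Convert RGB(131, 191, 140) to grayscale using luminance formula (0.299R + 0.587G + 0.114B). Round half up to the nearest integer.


Gray = 0.299×R + 0.587×G + 0.114×B
Gray = 0.299×131 + 0.587×191 + 0.114×140
Gray = 39.169 + 112.117 + 15.960
Gray = 167.246 → round half up → 167
Gray = 167


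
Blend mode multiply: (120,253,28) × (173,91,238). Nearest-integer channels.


Multiply: C = A×B/255, rounded to nearest integer
R: 120×173/255 = 20760/255 ≈ 81.412 → 81
G: 253×91/255 = 23023/255 ≈ 90.286 → 90
B: 28×238/255 = 6664/255 ≈ 26.133 → 26
= RGB(81, 90, 26)


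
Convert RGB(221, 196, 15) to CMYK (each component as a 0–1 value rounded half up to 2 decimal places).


R'=221/255≈0.8667, G'=196/255≈0.7686, B'=15/255≈0.0588
K = 1 - max(R',G',B') = 1 - 221/255 = 34/255 = 0.13333… → 0.13
(1-R'-K)/(1-K) simplifies to (max-R)/max with max = 221:
C = (221-221)/221 = 0/221 = 0 → 0.00
M = (221-196)/221 = 25/221 = 0.11312… → 0.11
Y = (221-15)/221 = 206/221 = 0.93212… → 0.93
= CMYK(0.00, 0.11, 0.93, 0.13)


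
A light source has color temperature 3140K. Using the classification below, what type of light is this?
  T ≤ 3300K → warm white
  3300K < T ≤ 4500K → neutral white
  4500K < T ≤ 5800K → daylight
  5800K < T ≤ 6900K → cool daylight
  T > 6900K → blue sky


Temperature: 3140K
3140K ≤ 3300K → warm white
Classification: warm white


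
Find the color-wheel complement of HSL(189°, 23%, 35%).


Complement = opposite side of color wheel = hue + 180°
H' = (189 + 180) mod 360 = 9°
S and L unchanged.
= HSL(9°, 23%, 35%)


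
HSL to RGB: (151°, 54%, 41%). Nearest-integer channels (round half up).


H=151°, S=0.54, L=0.41
C = (1-|2L-1|)×S = (1-|-0.18|)×0.54 = 0.4428
H' = H/60 = 151/60 ≈ 2.5167; X = C×(1-|H' mod 2 - 1|) = 0.22878
m = L - C/2 = 0.41 - 0.2214 = 0.1886
Sector ⌊H'⌋ = 2 → (R',G',B') = (0.0, 0.4428, 0.22878)
RGB = ((R'+m)×255, (G'+m)×255, (B'+m)×255) = (48.093, 161.007, 106.4319)
Round half up → RGB(48, 161, 106)


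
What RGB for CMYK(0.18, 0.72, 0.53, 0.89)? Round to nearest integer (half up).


R = 255 × (1-C) × (1-K) = 255 × 0.82 × 0.11 = 23.001 → 23
G = 255 × (1-M) × (1-K) = 255 × 0.28 × 0.11 = 7.854 → 8
B = 255 × (1-Y) × (1-K) = 255 × 0.47 × 0.11 = 13.1835 → 13
= RGB(23, 8, 13)


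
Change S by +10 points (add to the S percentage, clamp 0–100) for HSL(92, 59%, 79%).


Original S = 59%
Adjustment = +10 percentage points
New S = 59 + (10) = 69
Clamp to [0, 100] → 69
= HSL(92°, 69%, 79%)


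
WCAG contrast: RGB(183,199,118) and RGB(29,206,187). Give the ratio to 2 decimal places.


Linearize each sRGB channel c=v/255: c/12.92 if c ≤ 0.04045 else ((c+0.055)/1.055)^2.4
L = 0.2126×R_lin + 0.7152×G_lin + 0.0722×B_lin
Color 1 (183,199,118):
  R=183: 183/255≈0.7176 > 0.04045 → ((0.7176+0.055)/1.055)^2.4 ≈ 0.47353
  G=199: 199/255≈0.7804 > 0.04045 → ((0.7804+0.055)/1.055)^2.4 ≈ 0.57112
  B=118: 118/255≈0.4627 > 0.04045 → ((0.4627+0.055)/1.055)^2.4 ≈ 0.18116
  L1 = 0.2126×0.47353 + 0.7152×0.57112 + 0.0722×0.18116 ≈ 0.52222
Color 2 (29,206,187):
  R=29: 29/255≈0.1137 > 0.04045 → ((0.1137+0.055)/1.055)^2.4 ≈ 0.01229
  G=206: 206/255≈0.8078 > 0.04045 → ((0.8078+0.055)/1.055)^2.4 ≈ 0.61721
  B=187: 187/255≈0.7333 > 0.04045 → ((0.7333+0.055)/1.055)^2.4 ≈ 0.49693
  L2 = 0.2126×0.01229 + 0.7152×0.61721 + 0.0722×0.49693 ≈ 0.47992
Lighter = 0.52222, Darker = 0.47992
Ratio = (L_lighter + 0.05) / (L_darker + 0.05)
Ratio = (0.52222 + 0.05) / (0.47992 + 0.05) = 0.57222 / 0.52992 ≈ 1.0798
Ratio ≈ 1.08:1


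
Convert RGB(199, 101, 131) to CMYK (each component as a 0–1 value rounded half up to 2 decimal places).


R'=199/255≈0.7804, G'=101/255≈0.3961, B'=131/255≈0.5137
K = 1 - max(R',G',B') = 1 - 199/255 = 56/255 = 0.21960… → 0.22
(1-R'-K)/(1-K) simplifies to (max-R)/max with max = 199:
C = (199-199)/199 = 0/199 = 0 → 0.00
M = (199-101)/199 = 98/199 = 0.49246… → 0.49
Y = (199-131)/199 = 68/199 = 0.34170… → 0.34
= CMYK(0.00, 0.49, 0.34, 0.22)


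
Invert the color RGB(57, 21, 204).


Invert: (255-R, 255-G, 255-B)
R: 255-57 = 198
G: 255-21 = 234
B: 255-204 = 51
= RGB(198, 234, 51)


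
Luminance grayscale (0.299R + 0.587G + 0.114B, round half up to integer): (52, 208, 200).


Gray = 0.299×R + 0.587×G + 0.114×B
Gray = 0.299×52 + 0.587×208 + 0.114×200
Gray = 15.548 + 122.096 + 22.800
Gray = 160.444 → round half up → 160
Gray = 160


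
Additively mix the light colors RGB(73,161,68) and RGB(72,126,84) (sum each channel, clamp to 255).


Additive: each channel = min(255, C₁+C₂)
R: 73+72 = 145 → 145
G: 161+126 = 287 → 255
B: 68+84 = 152 → 152
= RGB(145, 255, 152)


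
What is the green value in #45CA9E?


Color: #45CA9E
R = 45 = 69
G = CA = 202
B = 9E = 158
Green = 202


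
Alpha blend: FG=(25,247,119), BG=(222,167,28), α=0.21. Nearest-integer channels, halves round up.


C = α×F + (1-α)×B, with 1-α = 0.79
R: 0.21×25 + 0.79×222 = 5.25 + 175.38 = 180.63 → 181
G: 0.21×247 + 0.79×167 = 51.87 + 131.93 = 183.80 → 184
B: 0.21×119 + 0.79×28 = 24.99 + 22.12 = 47.11 → 47
= RGB(181, 184, 47)


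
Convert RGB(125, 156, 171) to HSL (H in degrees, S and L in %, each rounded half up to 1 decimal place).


Normalize: R'=125/255≈0.4902, G'=156/255≈0.6118, B'=171/255≈0.6706
Max=171/255, Min=125/255, Δ=Max-Min=46/255
L = (Max+Min)/2 = (171+125)/510 = 296/510 = 0.58039… → L = 58.0%
L > 0.5 → S = Δ/(2-Max-Min) = 46/(510-171-125) = 46/214 = 0.21495… → S = 21.5%
(the 1/255 factors cancel in S and H, so raw channel differences can be used)
Max is B' → H = 60 × ((R-G)/Δ + 4) = 60 × ((125-156)/46 + 4)
  -31/46 + 4 = -0.6739… + 4 = 3.3260…
  H = 60 × 3.3260… = 199.565…° → H = 199.6°
= HSL(199.6°, 21.5%, 58.0%)


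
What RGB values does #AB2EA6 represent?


AB → 171 (R)
2E → 46 (G)
A6 → 166 (B)
= RGB(171, 46, 166)


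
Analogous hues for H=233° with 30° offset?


Base hue: 233°
Left analog: (233 - 30) mod 360 = 203°
Right analog: (233 + 30) mod 360 = 263°
Analogous hues = 203° and 263°


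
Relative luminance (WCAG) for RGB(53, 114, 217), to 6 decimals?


Linearize each channel (sRGB transfer function): c = v/255; c_lin = c/12.92 if c ≤ 0.04045, else ((c+0.055)/1.055)^2.4
  R: 53/255 ≈ 0.207843 > 0.04045 → ((0.207843+0.055)/1.055)^2.4 ≈ 0.035601
  G: 114/255 ≈ 0.447059 > 0.04045 → ((0.447059+0.055)/1.055)^2.4 ≈ 0.168269
  B: 217/255 ≈ 0.850980 > 0.04045 → ((0.850980+0.055)/1.055)^2.4 ≈ 0.693872
R_lin = 0.035601, G_lin = 0.168269, B_lin = 0.693872
L = 0.2126×R + 0.7152×G + 0.0722×B
L = 0.2126×0.035601 + 0.7152×0.168269 + 0.0722×0.693872
L ≈ 0.178013


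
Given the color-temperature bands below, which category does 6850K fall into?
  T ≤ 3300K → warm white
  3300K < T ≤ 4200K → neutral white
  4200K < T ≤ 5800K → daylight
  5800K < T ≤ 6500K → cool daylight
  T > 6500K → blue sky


Temperature: 6850K
6850K > 6500K → blue sky
Classification: blue sky
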